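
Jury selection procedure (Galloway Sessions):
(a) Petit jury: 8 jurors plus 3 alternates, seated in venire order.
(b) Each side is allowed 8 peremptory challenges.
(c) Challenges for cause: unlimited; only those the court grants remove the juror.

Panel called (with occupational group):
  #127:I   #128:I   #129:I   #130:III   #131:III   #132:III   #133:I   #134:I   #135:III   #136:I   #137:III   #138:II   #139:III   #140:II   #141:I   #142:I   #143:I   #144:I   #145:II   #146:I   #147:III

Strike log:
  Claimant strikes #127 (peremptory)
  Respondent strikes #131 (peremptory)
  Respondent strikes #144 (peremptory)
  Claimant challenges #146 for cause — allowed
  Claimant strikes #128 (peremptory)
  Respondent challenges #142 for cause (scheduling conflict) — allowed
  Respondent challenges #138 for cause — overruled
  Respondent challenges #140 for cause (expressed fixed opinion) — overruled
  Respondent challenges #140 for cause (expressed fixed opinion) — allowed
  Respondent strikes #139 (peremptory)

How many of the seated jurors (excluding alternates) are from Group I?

Removed: #127, #128, #131, #139, #140, #142, #144, #146.
Seated jurors 1–8: #129, #130, #132, #133, #134, #135, #136, #137 (alternates #138, #141, #143 not counted).
Of those, in Group I: #129, #133, #134, #136 → 4.

4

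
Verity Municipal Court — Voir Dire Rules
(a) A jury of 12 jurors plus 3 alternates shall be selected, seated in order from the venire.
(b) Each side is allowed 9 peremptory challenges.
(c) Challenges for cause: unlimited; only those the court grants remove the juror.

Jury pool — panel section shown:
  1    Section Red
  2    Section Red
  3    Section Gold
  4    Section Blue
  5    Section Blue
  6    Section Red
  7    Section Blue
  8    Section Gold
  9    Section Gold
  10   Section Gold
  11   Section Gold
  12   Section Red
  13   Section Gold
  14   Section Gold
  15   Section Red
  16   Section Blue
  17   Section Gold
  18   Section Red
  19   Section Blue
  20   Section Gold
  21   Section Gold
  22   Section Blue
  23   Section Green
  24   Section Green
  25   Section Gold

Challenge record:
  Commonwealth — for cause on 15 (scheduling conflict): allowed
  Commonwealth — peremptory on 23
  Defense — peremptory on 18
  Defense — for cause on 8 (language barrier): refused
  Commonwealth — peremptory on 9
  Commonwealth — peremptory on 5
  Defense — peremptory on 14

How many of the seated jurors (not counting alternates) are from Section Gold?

5

Removed: #5, #9, #14, #15, #18, #23.
Seated jurors 1–12: #1, #2, #3, #4, #6, #7, #8, #10, #11, #12, #13, #16 (alternates #17, #19, #20 not counted).
Of those, in Section Gold: #3, #8, #10, #11, #13 → 5.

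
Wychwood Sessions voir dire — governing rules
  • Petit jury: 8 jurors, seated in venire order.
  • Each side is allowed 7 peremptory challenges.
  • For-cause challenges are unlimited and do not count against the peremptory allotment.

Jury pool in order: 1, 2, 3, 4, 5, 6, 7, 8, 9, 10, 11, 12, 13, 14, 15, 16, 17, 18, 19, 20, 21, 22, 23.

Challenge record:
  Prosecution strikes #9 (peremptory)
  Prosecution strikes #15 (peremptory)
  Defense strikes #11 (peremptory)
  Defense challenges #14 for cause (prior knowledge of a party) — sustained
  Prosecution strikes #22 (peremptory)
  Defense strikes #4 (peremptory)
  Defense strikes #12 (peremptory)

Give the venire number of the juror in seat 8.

Removed: #4, #9, #11, #12, #14, #15, #22.
Seating in order: seats 1–8 → #1, #2, #3, #5, #6, #7, #8, #10.
So seat 8 is #10.

10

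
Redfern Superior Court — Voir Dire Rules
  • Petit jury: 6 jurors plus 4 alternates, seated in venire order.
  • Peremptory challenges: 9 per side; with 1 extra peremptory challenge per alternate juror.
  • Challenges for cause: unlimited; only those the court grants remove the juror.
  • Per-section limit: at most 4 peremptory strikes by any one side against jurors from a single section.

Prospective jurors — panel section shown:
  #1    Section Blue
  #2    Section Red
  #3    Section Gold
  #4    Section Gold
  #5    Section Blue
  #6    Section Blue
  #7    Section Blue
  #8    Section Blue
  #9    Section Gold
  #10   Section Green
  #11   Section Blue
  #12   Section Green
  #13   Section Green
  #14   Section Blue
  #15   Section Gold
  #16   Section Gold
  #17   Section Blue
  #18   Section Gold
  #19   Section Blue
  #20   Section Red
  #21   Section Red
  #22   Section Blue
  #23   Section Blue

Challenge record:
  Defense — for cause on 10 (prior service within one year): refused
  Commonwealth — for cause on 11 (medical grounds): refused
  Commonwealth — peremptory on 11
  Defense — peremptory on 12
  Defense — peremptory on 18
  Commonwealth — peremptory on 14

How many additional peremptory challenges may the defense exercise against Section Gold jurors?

Defense peremptories so far: #12, #18 — 2 of 13 used, 11 left overall.
Against Section Gold: #18 — 1 used; per-section cap 4 leaves 3.
Binding limit: min(11, 3) = 3.

3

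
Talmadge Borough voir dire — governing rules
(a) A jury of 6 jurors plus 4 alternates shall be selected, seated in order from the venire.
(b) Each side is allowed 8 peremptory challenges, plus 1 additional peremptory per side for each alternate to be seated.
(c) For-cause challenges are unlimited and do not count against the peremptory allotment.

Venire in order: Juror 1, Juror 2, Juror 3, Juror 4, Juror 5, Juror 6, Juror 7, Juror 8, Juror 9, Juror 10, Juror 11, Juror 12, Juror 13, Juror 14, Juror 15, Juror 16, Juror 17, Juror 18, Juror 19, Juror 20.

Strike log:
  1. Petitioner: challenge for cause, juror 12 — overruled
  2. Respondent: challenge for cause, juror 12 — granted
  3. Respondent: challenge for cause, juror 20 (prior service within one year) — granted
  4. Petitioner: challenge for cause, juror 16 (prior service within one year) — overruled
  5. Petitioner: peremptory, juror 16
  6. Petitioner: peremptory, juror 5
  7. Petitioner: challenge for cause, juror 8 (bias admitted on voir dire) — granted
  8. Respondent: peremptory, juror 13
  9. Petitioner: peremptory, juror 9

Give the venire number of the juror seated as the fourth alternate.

Removed: #5, #8, #9, #12, #13, #16, #20.
Filling seats in venire order through position 10: #1, #2, #3, #4, #6, #7, #10, #11, #14, #15.
So alternate 4 is #15.

15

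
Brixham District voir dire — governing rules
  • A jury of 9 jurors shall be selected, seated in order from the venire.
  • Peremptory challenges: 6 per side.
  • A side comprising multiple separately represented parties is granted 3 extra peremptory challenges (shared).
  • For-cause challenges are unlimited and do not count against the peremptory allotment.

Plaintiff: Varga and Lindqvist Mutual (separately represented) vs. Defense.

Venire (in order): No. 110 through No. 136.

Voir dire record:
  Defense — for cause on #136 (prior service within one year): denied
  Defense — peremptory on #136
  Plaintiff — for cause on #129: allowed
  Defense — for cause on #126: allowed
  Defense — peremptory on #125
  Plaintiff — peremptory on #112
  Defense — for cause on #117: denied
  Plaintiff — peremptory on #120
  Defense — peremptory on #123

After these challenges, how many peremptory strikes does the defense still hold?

3

Defense allotment: 6.
Defense peremptories used: #136, #125, #123 — 3 (for-cause on #136, #126, #117 don't count).
Remaining: 6 − 3 = 3.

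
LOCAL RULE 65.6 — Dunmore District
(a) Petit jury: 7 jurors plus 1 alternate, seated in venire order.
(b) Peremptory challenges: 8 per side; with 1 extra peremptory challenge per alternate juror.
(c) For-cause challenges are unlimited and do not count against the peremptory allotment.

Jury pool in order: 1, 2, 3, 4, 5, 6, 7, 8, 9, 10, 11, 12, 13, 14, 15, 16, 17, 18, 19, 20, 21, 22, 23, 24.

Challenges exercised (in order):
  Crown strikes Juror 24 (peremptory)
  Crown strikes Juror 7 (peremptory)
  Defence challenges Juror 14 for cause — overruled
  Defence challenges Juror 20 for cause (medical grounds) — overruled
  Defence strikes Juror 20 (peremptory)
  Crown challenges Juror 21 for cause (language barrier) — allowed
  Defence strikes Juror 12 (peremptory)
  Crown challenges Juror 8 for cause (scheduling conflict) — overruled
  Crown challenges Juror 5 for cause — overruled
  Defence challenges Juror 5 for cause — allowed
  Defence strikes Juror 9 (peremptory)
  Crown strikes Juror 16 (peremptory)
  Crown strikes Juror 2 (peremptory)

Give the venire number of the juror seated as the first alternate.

Removed: #2, #5, #7, #9, #12, #16, #20, #21, #24. (#8, #14 stay — for-cause denied.)
Seating in order: seats 1–7 → #1, #3, #4, #6, #8, #10, #11; alternates → #13.
So alternate 1 is #13.

13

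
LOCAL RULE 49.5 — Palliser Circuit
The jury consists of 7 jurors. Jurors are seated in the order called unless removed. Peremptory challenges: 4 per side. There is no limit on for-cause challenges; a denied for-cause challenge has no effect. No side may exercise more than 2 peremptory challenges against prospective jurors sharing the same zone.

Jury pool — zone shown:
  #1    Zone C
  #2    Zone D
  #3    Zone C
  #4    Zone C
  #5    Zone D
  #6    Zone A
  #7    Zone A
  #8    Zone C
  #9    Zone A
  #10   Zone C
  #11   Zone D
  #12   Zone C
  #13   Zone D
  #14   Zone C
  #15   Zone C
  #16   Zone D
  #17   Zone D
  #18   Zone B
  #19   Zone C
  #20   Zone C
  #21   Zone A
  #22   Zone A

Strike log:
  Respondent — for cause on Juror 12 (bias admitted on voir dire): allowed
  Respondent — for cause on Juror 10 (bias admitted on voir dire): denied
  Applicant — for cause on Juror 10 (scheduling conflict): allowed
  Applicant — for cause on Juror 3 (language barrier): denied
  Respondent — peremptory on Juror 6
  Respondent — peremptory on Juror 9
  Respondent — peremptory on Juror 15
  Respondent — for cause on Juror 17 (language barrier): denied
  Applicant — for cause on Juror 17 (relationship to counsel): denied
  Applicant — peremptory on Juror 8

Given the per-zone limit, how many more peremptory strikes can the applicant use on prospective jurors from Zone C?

Applicant peremptories so far: #8 — 1 of 4 used, 3 left overall.
Against Zone C: #8 — 1 used; per-zone cap 2 leaves 1.
Binding limit: min(3, 1) = 1.

1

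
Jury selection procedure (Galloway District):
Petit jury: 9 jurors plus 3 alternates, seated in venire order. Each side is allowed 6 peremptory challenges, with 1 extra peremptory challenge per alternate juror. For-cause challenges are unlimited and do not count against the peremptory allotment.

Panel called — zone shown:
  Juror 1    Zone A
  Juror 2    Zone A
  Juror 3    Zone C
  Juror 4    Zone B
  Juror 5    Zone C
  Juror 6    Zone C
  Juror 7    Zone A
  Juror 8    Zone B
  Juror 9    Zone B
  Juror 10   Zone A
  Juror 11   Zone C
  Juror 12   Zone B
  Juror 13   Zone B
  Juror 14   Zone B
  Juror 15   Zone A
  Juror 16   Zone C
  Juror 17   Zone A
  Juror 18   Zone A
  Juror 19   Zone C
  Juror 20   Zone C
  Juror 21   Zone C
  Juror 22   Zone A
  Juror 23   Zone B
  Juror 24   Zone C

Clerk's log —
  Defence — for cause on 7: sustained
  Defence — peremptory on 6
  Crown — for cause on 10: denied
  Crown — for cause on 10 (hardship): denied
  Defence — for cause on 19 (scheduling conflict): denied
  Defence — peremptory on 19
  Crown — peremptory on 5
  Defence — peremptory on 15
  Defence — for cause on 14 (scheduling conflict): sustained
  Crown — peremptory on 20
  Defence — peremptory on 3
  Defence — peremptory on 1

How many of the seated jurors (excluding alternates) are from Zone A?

2

Removed: #1, #3, #5, #6, #7, #14, #15, #19, #20.
Seated jurors 1–9: #2, #4, #8, #9, #10, #11, #12, #13, #16 (alternates #17, #18, #21 not counted).
Of those, in Zone A: #2, #10 → 2.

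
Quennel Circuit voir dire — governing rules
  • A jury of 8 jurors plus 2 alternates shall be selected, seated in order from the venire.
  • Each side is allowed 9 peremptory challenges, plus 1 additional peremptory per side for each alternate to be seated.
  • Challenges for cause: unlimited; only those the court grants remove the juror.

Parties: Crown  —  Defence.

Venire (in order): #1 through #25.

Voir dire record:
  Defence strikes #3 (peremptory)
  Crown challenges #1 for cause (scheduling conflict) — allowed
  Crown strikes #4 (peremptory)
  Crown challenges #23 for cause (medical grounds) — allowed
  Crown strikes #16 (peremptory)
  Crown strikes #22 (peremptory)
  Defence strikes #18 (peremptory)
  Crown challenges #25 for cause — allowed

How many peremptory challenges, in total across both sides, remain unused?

17

Crown allotment: 9 base + 1 × 2 alternates = 11. Defence allotment: 9 base + 1 × 2 alternates = 11.
Crown peremptories used: #4, #16, #22 — 3 (for-cause on #1, #23, #25 don't count).
Defence peremptories used: #3, #18 — 2.
Remaining: (11 − 3) + (11 − 2) = 17.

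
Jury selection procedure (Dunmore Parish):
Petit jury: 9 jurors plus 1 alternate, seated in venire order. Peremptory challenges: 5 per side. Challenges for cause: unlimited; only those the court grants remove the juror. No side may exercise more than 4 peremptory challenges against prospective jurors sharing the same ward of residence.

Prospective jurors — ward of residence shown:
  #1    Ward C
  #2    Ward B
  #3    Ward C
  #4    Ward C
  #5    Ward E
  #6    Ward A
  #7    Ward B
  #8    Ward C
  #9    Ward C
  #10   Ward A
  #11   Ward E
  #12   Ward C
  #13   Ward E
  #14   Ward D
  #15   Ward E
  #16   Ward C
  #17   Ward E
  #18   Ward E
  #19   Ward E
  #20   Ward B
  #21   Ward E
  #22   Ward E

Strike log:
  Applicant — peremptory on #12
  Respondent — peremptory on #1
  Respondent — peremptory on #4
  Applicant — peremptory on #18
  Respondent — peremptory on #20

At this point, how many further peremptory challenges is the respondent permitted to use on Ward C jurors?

2

Respondent peremptories so far: #1, #4, #20 — 3 of 5 used, 2 left overall.
Against Ward C: #1, #4 — 2 used; per-ward cap 4 leaves 2.
Binding limit: min(2, 2) = 2.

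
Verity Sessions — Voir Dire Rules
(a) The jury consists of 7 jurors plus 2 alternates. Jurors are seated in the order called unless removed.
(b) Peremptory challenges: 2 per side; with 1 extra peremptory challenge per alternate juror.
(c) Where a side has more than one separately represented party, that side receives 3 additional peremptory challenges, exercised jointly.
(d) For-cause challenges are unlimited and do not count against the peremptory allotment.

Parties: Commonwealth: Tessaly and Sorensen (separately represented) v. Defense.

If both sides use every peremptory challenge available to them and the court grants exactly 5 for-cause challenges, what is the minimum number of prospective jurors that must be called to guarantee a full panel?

Seats to fill: 7 + 2 alternates = 9.
Peremptories — Commonwealth: 2 + 1×2 + 3 = 7; Defense: 2 + 1×2 = 4; total 11.
For-cause removals: 5.
Minimum venire: 9 + 11 + 5 = 25.

25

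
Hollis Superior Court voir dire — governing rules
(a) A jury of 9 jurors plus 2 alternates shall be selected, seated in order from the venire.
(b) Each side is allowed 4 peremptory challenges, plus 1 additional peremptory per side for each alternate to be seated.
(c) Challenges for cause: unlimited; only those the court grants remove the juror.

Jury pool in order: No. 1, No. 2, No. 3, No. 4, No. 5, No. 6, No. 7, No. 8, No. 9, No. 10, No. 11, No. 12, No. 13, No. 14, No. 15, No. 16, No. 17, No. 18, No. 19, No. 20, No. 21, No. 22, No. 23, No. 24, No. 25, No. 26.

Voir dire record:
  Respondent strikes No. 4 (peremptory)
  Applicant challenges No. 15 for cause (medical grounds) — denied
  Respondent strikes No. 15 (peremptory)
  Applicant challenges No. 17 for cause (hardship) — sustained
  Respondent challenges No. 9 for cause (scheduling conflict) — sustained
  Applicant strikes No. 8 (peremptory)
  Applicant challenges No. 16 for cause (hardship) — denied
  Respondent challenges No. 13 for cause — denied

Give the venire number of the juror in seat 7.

Removed: #4, #8, #9, #15, #17. (#13, #16 stay — for-cause denied.)
Seating in order: seats 1–9 → #1, #2, #3, #5, #6, #7, #10, #11, #12; alternates → #13, #14.
So seat 7 is #10.

10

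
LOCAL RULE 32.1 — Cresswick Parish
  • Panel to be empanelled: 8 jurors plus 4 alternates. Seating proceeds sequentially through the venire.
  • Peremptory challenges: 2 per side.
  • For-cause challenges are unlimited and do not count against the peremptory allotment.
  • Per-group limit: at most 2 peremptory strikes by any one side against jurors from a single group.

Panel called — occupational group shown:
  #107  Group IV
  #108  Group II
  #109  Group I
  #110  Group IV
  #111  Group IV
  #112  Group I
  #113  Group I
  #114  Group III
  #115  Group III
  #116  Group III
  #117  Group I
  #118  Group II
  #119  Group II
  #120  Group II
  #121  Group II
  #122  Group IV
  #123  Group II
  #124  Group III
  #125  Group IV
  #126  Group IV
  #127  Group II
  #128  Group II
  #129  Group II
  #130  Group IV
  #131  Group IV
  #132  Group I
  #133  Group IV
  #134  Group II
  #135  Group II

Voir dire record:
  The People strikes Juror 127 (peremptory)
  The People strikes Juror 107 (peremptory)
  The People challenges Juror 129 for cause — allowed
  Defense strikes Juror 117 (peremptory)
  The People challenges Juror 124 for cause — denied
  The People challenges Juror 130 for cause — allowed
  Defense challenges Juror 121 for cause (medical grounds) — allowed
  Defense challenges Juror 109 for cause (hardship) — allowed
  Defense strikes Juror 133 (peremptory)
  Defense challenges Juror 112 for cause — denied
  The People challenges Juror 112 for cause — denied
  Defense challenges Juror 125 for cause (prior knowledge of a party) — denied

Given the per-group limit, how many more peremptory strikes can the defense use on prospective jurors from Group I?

0

Defense peremptories so far: #117, #133 — 2 of 2 used, 0 left overall.
Against Group I: #117 — 1 used; per-group cap 2 leaves 1.
Binding limit: min(0, 1) = 0.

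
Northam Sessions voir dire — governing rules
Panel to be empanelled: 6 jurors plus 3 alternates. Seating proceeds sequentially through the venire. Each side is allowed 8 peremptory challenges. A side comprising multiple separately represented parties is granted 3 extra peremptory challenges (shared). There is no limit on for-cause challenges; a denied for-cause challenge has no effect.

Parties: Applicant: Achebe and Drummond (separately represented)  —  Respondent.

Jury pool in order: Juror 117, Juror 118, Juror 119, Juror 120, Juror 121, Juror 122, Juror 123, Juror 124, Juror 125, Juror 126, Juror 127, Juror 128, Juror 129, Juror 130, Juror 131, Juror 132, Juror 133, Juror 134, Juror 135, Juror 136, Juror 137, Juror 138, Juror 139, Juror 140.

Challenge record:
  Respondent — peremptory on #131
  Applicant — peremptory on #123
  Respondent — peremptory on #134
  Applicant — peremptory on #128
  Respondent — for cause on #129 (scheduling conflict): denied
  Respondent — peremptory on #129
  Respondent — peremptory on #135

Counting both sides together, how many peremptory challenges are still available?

Applicant allotment: 8 base + 3 multi-party = 11. Respondent allotment: 8.
Applicant peremptories used: #123, #128 — 2.
Respondent peremptories used: #131, #134, #129, #135 — 4 (the for-cause on #129 doesn't count).
Remaining: (11 − 2) + (8 − 4) = 13.

13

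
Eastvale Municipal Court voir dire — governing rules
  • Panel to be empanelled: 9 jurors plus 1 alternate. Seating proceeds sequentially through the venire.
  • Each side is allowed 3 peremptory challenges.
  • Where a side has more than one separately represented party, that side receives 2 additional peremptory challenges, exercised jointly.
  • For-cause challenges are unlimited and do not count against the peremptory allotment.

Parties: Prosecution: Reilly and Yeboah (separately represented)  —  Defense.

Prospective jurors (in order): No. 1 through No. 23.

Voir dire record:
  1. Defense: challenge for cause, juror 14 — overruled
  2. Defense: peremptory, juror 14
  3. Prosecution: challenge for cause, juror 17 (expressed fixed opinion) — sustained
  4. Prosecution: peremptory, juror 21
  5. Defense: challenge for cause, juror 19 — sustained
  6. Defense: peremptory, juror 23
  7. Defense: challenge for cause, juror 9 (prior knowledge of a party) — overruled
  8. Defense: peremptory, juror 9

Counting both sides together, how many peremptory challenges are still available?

Prosecution allotment: 3 base + 2 multi-party = 5. Defense allotment: 3.
Prosecution peremptories used: #21 — 1 (the for-cause on #17 doesn't count).
Defense peremptories used: #14, #23, #9 — 3 (for-cause on #14, #19, #9 don't count).
Remaining: (5 − 1) + (3 − 3) = 4.

4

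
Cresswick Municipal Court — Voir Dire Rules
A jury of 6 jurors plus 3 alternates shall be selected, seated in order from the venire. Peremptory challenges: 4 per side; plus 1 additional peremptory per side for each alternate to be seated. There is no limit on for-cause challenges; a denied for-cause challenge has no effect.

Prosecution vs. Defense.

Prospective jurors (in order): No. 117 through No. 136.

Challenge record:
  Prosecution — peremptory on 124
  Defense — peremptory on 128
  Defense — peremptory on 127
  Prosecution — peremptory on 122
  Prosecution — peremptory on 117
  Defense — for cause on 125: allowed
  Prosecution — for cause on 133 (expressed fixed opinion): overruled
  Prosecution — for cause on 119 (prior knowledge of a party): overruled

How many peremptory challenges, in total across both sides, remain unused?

9

Prosecution allotment: 4 base + 1 × 3 alternates = 7. Defense allotment: 4 base + 1 × 3 alternates = 7.
Prosecution peremptories used: #124, #122, #117 — 3 (for-cause on #133, #119 don't count).
Defense peremptories used: #128, #127 — 2 (the for-cause on #125 doesn't count).
Remaining: (7 − 3) + (7 − 2) = 9.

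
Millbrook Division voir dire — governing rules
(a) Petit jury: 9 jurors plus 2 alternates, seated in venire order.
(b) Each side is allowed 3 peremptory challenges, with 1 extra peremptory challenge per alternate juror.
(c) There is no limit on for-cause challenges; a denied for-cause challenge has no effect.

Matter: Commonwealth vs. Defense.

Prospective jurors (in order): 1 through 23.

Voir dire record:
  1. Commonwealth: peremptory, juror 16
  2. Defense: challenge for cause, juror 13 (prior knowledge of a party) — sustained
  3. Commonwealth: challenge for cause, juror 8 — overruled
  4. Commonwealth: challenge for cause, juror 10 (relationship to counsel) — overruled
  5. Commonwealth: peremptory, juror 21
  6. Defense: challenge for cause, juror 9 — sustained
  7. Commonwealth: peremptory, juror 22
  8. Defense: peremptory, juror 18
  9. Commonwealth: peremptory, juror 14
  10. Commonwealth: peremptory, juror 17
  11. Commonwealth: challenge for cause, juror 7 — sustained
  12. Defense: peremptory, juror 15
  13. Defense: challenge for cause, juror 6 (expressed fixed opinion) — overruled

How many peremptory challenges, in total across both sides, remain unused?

Commonwealth allotment: 3 base + 1 × 2 alternates = 5. Defense allotment: 3 base + 1 × 2 alternates = 5.
Commonwealth peremptories used: #16, #21, #22, #14, #17 — 5 (for-cause on #8, #10, #7 don't count).
Defense peremptories used: #18, #15 — 2 (for-cause on #13, #9, #6 don't count).
Remaining: (5 − 5) + (5 − 2) = 3.

3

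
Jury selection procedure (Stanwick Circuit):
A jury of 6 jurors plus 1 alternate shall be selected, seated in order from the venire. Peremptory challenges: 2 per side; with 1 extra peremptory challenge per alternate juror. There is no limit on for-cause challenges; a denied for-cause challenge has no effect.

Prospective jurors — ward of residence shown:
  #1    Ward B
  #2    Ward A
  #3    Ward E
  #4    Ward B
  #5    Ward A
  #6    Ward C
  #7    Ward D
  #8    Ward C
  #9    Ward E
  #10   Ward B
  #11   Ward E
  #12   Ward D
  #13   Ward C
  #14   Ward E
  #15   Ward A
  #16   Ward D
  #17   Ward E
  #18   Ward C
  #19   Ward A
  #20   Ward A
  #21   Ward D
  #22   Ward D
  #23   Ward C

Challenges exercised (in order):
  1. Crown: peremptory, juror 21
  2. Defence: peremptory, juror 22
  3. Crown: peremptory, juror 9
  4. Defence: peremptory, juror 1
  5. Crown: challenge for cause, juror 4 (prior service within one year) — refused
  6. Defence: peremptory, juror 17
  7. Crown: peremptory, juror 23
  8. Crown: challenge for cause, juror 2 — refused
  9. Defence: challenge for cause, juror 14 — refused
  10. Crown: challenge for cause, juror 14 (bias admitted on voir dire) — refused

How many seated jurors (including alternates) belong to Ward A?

2

Removed: #1, #9, #17, #21, #22, #23.
Seated (7 incl. alternates): #2, #3, #4, #5, #6, #7, #8.
Of those, in Ward A: #2, #5 → 2.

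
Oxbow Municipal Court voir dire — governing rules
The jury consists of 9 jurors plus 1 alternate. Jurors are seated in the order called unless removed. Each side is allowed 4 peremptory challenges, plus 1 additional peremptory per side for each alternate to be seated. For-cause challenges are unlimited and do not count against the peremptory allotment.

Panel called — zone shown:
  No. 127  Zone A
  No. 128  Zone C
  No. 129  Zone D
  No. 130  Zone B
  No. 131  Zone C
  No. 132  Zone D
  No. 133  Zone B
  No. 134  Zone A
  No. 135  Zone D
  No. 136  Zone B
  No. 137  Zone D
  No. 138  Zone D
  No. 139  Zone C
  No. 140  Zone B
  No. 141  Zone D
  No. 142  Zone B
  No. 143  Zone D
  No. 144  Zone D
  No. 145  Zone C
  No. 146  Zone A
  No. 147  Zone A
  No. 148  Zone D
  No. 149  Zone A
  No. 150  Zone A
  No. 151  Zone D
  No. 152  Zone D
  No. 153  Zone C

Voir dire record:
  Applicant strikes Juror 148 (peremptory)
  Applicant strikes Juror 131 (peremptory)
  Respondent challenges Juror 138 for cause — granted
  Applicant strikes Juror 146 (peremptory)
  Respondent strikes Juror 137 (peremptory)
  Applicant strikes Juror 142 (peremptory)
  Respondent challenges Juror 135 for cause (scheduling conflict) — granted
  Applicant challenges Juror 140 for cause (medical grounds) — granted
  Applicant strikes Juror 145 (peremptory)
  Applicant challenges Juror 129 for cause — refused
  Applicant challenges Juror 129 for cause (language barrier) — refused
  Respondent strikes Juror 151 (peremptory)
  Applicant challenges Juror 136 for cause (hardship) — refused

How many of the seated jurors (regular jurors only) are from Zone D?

Removed: #131, #135, #137, #138, #140, #142, #145, #146, #148, #151.
Seated jurors 1–9: #127, #128, #129, #130, #132, #133, #134, #136, #139 (alternates #141 not counted).
Of those, in Zone D: #129, #132 → 2.

2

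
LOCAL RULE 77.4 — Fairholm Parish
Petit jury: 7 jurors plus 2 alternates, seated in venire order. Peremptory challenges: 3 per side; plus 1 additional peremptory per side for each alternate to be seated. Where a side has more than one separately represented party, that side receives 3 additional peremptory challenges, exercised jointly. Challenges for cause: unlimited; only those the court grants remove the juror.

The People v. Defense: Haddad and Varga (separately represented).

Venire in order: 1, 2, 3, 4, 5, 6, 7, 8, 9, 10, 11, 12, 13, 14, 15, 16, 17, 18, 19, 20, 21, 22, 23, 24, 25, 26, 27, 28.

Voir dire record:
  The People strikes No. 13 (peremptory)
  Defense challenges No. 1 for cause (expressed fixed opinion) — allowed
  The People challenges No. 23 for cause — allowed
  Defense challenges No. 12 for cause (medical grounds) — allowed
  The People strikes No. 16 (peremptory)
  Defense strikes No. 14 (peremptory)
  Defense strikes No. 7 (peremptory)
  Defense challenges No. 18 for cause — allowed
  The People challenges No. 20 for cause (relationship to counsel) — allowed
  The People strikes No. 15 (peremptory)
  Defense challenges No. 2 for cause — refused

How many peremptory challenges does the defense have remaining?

6

Defense allotment: 3 base + 1 × 2 alternates + 3 multi-party = 8.
Defense peremptories used: #14, #7 — 2 (for-cause on #1, #12, #18, #2 don't count).
Remaining: 8 − 2 = 6.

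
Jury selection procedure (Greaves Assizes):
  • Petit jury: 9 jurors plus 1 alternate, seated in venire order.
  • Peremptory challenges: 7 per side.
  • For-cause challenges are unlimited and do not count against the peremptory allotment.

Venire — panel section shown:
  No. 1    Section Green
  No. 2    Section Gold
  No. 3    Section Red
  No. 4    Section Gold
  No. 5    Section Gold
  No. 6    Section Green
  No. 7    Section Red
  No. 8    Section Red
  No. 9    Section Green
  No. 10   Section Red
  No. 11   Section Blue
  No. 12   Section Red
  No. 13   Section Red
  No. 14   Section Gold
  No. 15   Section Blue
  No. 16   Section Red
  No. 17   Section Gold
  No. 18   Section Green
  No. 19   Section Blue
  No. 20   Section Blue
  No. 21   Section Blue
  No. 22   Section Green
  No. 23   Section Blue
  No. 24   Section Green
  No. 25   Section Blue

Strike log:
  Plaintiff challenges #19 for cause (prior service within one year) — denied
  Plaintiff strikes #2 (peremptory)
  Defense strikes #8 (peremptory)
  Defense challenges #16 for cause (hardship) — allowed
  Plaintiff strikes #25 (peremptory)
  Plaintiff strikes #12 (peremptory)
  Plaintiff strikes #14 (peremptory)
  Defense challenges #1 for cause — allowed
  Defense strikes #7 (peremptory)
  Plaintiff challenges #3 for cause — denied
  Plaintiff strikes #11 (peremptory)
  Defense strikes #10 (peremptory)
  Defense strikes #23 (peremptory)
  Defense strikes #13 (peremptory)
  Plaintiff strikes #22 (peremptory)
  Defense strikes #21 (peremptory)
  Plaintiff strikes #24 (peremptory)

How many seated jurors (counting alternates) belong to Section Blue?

3

Removed: #1, #2, #7, #8, #10, #11, #12, #13, #14, #16, #21, #22, #23, #24, #25.
Seated (10 incl. alternates): #3, #4, #5, #6, #9, #15, #17, #18, #19, #20.
Of those, in Section Blue: #15, #19, #20 → 3.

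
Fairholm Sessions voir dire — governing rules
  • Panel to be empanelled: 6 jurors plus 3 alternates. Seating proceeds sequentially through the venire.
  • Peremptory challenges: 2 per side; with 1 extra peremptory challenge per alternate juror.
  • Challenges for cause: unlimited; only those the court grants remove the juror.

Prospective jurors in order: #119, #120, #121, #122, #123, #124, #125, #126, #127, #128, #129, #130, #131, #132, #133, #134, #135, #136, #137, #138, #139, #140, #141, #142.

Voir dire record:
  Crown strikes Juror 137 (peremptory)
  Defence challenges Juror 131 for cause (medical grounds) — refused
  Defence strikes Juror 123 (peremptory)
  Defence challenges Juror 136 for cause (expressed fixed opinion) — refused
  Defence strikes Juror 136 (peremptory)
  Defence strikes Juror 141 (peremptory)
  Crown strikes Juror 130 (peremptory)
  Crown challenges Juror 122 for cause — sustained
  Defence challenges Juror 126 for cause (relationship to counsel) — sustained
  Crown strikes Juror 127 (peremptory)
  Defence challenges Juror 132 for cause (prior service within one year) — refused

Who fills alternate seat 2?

131

Removed: #122, #123, #126, #127, #130, #136, #137, #141. (#131, #132 stay — for-cause denied.)
Seating in order: seats 1–6 → #119, #120, #121, #124, #125, #128; alternates → #129, #131, #132.
So alternate 2 is #131.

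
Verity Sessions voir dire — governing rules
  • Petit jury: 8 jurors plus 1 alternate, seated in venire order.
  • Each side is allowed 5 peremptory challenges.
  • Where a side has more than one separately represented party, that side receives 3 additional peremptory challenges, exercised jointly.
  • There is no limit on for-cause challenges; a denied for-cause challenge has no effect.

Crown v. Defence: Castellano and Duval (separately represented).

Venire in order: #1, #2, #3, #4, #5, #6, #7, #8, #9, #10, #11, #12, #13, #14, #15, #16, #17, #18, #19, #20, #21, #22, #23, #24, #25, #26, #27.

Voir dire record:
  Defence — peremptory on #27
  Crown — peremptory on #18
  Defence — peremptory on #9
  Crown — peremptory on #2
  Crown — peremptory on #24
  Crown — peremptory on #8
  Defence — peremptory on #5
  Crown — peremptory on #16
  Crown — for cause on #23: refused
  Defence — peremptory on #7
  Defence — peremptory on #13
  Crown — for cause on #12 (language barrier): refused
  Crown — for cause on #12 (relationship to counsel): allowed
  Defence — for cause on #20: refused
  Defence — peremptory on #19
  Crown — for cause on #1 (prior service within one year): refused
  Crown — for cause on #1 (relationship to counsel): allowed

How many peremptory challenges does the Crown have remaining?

0

Crown allotment: 5.
Crown peremptories used: #18, #2, #24, #8, #16 — 5 (for-cause on #23, #12, #12, #1, #1 don't count).
Remaining: 5 − 5 = 0.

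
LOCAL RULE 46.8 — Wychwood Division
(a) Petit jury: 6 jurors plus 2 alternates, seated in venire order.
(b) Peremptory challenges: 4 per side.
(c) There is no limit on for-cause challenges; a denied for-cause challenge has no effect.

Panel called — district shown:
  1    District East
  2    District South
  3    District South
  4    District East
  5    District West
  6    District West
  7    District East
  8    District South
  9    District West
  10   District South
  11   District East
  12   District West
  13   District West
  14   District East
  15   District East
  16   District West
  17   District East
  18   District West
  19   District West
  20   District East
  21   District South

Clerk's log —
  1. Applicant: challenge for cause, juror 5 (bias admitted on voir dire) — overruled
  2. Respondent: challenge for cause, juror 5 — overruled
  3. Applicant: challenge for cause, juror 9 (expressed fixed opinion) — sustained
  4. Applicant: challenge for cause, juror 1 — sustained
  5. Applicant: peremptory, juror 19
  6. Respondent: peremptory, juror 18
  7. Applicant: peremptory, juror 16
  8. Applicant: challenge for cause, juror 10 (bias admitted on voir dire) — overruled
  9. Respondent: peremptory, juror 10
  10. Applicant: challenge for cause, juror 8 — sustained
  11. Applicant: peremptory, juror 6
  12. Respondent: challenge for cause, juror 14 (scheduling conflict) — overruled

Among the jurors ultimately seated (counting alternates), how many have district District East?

Removed: #1, #6, #8, #9, #10, #16, #18, #19.
Seated (8 incl. alternates): #2, #3, #4, #5, #7, #11, #12, #13.
Of those, in District East: #4, #7, #11 → 3.

3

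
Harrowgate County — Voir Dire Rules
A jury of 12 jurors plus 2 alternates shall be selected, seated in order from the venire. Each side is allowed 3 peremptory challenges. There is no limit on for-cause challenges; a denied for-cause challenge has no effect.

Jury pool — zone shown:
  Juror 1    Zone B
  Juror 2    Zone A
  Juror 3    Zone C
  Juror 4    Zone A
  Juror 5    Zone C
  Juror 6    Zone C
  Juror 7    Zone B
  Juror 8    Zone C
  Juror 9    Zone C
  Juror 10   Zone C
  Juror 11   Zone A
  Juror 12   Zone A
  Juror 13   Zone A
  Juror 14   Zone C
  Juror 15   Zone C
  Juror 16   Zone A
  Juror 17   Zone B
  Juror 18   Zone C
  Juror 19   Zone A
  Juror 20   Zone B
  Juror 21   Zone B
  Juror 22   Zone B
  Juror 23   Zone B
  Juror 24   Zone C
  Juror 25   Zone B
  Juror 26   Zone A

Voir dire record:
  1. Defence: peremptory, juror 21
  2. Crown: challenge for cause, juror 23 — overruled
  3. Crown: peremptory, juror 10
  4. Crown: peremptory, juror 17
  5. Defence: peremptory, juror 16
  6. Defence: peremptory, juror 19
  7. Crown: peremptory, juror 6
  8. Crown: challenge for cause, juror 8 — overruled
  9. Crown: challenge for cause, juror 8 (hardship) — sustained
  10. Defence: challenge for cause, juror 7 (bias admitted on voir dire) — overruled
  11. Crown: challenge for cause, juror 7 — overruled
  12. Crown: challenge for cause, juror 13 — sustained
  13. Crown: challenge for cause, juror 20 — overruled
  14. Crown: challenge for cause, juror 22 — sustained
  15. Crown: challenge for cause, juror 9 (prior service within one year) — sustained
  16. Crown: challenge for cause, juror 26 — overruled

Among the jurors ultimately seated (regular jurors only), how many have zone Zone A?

4

Removed: #6, #8, #9, #10, #13, #16, #17, #19, #21, #22.
Seated jurors 1–12: #1, #2, #3, #4, #5, #7, #11, #12, #14, #15, #18, #20 (alternates #23, #24 not counted).
Of those, in Zone A: #2, #4, #11, #12 → 4.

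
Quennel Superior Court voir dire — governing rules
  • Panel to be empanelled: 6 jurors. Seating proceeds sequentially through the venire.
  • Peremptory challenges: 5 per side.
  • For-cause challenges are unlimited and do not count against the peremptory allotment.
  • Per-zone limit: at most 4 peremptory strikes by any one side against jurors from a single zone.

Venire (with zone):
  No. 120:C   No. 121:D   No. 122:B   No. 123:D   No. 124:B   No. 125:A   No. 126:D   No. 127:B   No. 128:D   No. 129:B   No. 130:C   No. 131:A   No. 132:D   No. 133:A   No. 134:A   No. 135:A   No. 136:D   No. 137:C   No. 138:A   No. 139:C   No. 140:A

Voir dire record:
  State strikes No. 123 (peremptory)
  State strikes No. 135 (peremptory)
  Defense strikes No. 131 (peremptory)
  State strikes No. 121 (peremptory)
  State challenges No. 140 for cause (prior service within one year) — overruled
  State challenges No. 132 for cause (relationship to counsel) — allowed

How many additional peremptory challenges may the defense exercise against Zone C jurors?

Defense peremptories so far: #131 — 1 of 5 used, 4 left overall.
Against Zone C: none yet — per-zone cap 4 leaves 4.
Binding limit: min(4, 4) = 4.

4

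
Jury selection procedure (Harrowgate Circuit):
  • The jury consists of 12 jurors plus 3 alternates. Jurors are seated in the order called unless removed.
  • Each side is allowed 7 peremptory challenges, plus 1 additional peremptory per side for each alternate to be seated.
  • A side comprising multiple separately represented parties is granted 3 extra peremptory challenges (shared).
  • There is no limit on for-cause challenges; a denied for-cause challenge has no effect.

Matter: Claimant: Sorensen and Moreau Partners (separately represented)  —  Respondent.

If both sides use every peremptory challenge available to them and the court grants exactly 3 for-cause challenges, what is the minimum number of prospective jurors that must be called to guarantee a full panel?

41

Seats to fill: 12 + 3 alternates = 15.
Peremptories — Claimant: 7 + 1×3 + 3 = 13; Respondent: 7 + 1×3 = 10; total 23.
For-cause removals: 3.
Minimum venire: 15 + 23 + 3 = 41.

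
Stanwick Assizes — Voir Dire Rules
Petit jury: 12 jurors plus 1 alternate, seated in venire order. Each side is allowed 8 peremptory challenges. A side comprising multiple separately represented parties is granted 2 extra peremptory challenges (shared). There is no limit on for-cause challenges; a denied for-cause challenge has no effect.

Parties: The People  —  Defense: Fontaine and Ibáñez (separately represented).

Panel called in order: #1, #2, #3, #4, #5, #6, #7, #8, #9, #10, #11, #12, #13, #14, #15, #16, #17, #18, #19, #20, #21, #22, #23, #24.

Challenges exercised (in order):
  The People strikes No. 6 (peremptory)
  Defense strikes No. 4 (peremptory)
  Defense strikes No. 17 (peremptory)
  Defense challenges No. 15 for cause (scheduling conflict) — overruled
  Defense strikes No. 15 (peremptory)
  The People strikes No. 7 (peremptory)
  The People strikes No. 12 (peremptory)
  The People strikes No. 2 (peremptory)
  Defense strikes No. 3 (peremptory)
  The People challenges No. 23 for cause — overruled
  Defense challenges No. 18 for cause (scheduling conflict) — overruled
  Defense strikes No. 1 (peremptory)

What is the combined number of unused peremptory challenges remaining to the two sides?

9

The People allotment: 8. Defense allotment: 8 base + 2 multi-party = 10.
The People peremptories used: #6, #7, #12, #2 — 4 (the for-cause on #23 doesn't count).
Defense peremptories used: #4, #17, #15, #3, #1 — 5 (for-cause on #15, #18 don't count).
Remaining: (8 − 4) + (10 − 5) = 9.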